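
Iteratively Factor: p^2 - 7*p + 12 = (p - 3)*(p - 4)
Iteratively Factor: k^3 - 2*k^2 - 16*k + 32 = (k - 4)*(k^2 + 2*k - 8) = (k - 4)*(k - 2)*(k + 4)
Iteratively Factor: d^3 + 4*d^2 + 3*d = (d + 3)*(d^2 + d) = (d + 1)*(d + 3)*(d)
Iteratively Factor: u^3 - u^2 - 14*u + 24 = (u - 2)*(u^2 + u - 12) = (u - 3)*(u - 2)*(u + 4)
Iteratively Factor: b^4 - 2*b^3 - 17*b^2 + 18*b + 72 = (b - 3)*(b^3 + b^2 - 14*b - 24) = (b - 3)*(b + 3)*(b^2 - 2*b - 8) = (b - 4)*(b - 3)*(b + 3)*(b + 2)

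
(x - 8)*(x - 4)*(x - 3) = x^3 - 15*x^2 + 68*x - 96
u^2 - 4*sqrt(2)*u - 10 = (u - 5*sqrt(2))*(u + sqrt(2))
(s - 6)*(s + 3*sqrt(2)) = s^2 - 6*s + 3*sqrt(2)*s - 18*sqrt(2)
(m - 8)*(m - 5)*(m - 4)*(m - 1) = m^4 - 18*m^3 + 109*m^2 - 252*m + 160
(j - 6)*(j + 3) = j^2 - 3*j - 18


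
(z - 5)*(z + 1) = z^2 - 4*z - 5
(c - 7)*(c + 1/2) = c^2 - 13*c/2 - 7/2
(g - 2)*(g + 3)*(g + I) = g^3 + g^2 + I*g^2 - 6*g + I*g - 6*I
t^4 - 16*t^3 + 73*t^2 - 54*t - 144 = (t - 8)*(t - 6)*(t - 3)*(t + 1)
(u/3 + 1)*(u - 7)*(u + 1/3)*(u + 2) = u^4/3 - 5*u^3/9 - 89*u^2/9 - 155*u/9 - 14/3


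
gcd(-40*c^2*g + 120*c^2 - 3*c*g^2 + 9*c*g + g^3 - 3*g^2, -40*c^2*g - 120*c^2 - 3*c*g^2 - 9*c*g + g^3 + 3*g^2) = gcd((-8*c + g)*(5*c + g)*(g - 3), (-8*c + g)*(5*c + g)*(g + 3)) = 40*c^2 + 3*c*g - g^2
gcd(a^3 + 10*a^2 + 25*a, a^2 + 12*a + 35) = a + 5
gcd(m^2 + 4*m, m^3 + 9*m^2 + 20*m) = m^2 + 4*m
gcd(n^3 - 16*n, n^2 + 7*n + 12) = n + 4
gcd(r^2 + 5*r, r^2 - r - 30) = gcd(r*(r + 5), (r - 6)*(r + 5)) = r + 5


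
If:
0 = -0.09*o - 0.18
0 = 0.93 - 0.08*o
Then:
No Solution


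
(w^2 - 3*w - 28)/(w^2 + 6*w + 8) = (w - 7)/(w + 2)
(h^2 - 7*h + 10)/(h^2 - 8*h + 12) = (h - 5)/(h - 6)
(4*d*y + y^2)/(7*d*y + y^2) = (4*d + y)/(7*d + y)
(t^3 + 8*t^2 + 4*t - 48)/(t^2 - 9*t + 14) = (t^2 + 10*t + 24)/(t - 7)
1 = 1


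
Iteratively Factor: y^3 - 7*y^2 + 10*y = (y - 2)*(y^2 - 5*y) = (y - 5)*(y - 2)*(y)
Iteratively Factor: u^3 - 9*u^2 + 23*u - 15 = (u - 1)*(u^2 - 8*u + 15) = (u - 3)*(u - 1)*(u - 5)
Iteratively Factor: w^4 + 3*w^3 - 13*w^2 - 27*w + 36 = (w - 1)*(w^3 + 4*w^2 - 9*w - 36) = (w - 1)*(w + 4)*(w^2 - 9) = (w - 1)*(w + 3)*(w + 4)*(w - 3)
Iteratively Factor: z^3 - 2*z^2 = (z)*(z^2 - 2*z) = z^2*(z - 2)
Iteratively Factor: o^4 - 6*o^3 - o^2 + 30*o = (o - 5)*(o^3 - o^2 - 6*o) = (o - 5)*(o - 3)*(o^2 + 2*o) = o*(o - 5)*(o - 3)*(o + 2)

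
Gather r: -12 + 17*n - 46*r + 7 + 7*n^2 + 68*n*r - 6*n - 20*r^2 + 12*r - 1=7*n^2 + 11*n - 20*r^2 + r*(68*n - 34) - 6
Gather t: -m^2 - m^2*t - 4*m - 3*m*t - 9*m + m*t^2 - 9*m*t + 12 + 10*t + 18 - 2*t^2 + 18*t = -m^2 - 13*m + t^2*(m - 2) + t*(-m^2 - 12*m + 28) + 30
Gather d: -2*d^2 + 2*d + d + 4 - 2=-2*d^2 + 3*d + 2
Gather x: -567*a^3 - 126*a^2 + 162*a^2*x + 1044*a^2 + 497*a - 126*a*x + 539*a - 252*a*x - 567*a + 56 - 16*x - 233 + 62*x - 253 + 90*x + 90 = -567*a^3 + 918*a^2 + 469*a + x*(162*a^2 - 378*a + 136) - 340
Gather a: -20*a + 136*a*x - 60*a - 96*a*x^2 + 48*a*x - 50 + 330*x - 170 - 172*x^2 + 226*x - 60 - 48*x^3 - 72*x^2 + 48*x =a*(-96*x^2 + 184*x - 80) - 48*x^3 - 244*x^2 + 604*x - 280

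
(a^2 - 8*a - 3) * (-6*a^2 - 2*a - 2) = -6*a^4 + 46*a^3 + 32*a^2 + 22*a + 6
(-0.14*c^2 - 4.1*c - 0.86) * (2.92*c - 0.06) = -0.4088*c^3 - 11.9636*c^2 - 2.2652*c + 0.0516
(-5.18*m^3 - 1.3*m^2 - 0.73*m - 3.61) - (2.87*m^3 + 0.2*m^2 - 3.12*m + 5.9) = -8.05*m^3 - 1.5*m^2 + 2.39*m - 9.51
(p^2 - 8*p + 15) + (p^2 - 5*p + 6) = 2*p^2 - 13*p + 21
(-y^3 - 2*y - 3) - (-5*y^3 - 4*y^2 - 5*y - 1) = 4*y^3 + 4*y^2 + 3*y - 2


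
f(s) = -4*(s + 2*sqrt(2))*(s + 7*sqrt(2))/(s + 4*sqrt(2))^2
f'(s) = -4*(s + 2*sqrt(2))/(s + 4*sqrt(2))^2 + 8*(s + 2*sqrt(2))*(s + 7*sqrt(2))/(s + 4*sqrt(2))^3 - 4*(s + 7*sqrt(2))/(s + 4*sqrt(2))^2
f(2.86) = -4.00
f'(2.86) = -0.08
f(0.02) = -3.51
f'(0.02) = -0.35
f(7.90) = -4.16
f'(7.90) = -0.00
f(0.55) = -3.67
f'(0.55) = -0.25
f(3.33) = -4.04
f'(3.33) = -0.06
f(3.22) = -4.03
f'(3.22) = -0.07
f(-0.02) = -3.49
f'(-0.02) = -0.36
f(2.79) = -4.00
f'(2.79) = -0.08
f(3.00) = -4.01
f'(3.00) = -0.07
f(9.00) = -4.16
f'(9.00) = 0.00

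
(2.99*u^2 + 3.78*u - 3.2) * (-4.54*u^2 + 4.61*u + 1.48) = -13.5746*u^4 - 3.3773*u^3 + 36.379*u^2 - 9.1576*u - 4.736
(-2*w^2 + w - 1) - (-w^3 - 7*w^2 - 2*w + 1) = w^3 + 5*w^2 + 3*w - 2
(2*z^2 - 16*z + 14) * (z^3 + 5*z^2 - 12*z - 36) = 2*z^5 - 6*z^4 - 90*z^3 + 190*z^2 + 408*z - 504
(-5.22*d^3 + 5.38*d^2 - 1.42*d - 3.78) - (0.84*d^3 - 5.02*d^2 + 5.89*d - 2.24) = -6.06*d^3 + 10.4*d^2 - 7.31*d - 1.54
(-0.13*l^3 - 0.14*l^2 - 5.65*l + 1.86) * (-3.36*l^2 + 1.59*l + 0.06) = 0.4368*l^5 + 0.2637*l^4 + 18.7536*l^3 - 15.2415*l^2 + 2.6184*l + 0.1116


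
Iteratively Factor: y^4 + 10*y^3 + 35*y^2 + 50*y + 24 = (y + 3)*(y^3 + 7*y^2 + 14*y + 8) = (y + 1)*(y + 3)*(y^2 + 6*y + 8) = (y + 1)*(y + 2)*(y + 3)*(y + 4)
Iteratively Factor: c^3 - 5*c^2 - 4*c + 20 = (c - 5)*(c^2 - 4) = (c - 5)*(c - 2)*(c + 2)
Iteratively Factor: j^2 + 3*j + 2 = (j + 1)*(j + 2)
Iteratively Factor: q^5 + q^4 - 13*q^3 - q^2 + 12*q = (q + 4)*(q^4 - 3*q^3 - q^2 + 3*q) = (q - 3)*(q + 4)*(q^3 - q) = (q - 3)*(q + 1)*(q + 4)*(q^2 - q) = q*(q - 3)*(q + 1)*(q + 4)*(q - 1)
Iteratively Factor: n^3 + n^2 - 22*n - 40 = (n - 5)*(n^2 + 6*n + 8) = (n - 5)*(n + 2)*(n + 4)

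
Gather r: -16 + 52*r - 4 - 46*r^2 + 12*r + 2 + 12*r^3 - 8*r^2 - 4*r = 12*r^3 - 54*r^2 + 60*r - 18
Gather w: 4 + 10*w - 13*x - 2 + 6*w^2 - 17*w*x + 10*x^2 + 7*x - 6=6*w^2 + w*(10 - 17*x) + 10*x^2 - 6*x - 4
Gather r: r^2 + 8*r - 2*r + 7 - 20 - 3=r^2 + 6*r - 16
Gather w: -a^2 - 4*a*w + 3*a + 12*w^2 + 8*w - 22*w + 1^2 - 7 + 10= -a^2 + 3*a + 12*w^2 + w*(-4*a - 14) + 4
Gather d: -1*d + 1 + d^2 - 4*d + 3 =d^2 - 5*d + 4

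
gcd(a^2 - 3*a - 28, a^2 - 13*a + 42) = a - 7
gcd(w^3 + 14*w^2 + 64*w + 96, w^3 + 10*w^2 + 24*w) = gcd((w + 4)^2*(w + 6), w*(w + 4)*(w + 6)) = w^2 + 10*w + 24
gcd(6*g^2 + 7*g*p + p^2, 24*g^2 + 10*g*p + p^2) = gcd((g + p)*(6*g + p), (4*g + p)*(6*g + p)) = 6*g + p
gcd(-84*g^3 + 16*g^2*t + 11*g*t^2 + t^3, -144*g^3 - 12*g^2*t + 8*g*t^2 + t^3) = 6*g + t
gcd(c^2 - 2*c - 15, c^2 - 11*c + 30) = c - 5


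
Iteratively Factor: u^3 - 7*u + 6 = (u + 3)*(u^2 - 3*u + 2) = (u - 2)*(u + 3)*(u - 1)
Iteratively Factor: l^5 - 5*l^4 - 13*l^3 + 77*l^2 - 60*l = (l - 3)*(l^4 - 2*l^3 - 19*l^2 + 20*l) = (l - 3)*(l - 1)*(l^3 - l^2 - 20*l) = (l - 3)*(l - 1)*(l + 4)*(l^2 - 5*l) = l*(l - 3)*(l - 1)*(l + 4)*(l - 5)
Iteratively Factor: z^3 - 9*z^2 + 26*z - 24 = (z - 3)*(z^2 - 6*z + 8) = (z - 4)*(z - 3)*(z - 2)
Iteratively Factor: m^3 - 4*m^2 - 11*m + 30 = (m - 2)*(m^2 - 2*m - 15) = (m - 5)*(m - 2)*(m + 3)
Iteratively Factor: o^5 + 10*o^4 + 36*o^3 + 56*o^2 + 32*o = (o + 2)*(o^4 + 8*o^3 + 20*o^2 + 16*o) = (o + 2)^2*(o^3 + 6*o^2 + 8*o) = (o + 2)^2*(o + 4)*(o^2 + 2*o) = (o + 2)^3*(o + 4)*(o)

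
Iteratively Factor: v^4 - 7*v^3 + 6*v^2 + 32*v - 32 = (v - 4)*(v^3 - 3*v^2 - 6*v + 8) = (v - 4)^2*(v^2 + v - 2) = (v - 4)^2*(v + 2)*(v - 1)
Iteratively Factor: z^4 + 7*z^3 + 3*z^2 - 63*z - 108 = (z + 3)*(z^3 + 4*z^2 - 9*z - 36) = (z + 3)^2*(z^2 + z - 12) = (z - 3)*(z + 3)^2*(z + 4)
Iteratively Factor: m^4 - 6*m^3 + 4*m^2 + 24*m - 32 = (m - 2)*(m^3 - 4*m^2 - 4*m + 16) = (m - 4)*(m - 2)*(m^2 - 4) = (m - 4)*(m - 2)*(m + 2)*(m - 2)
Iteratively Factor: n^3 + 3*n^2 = (n + 3)*(n^2) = n*(n + 3)*(n)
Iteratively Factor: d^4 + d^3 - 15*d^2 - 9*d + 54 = (d + 3)*(d^3 - 2*d^2 - 9*d + 18) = (d - 2)*(d + 3)*(d^2 - 9) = (d - 3)*(d - 2)*(d + 3)*(d + 3)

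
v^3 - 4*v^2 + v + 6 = (v - 3)*(v - 2)*(v + 1)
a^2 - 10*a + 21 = (a - 7)*(a - 3)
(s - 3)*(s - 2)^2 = s^3 - 7*s^2 + 16*s - 12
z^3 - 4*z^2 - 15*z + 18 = (z - 6)*(z - 1)*(z + 3)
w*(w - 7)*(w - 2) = w^3 - 9*w^2 + 14*w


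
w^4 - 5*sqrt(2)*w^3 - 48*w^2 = w^2*(w - 8*sqrt(2))*(w + 3*sqrt(2))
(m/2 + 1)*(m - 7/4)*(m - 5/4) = m^3/2 - m^2/2 - 61*m/32 + 35/16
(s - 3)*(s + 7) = s^2 + 4*s - 21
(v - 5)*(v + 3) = v^2 - 2*v - 15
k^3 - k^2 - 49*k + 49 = (k - 7)*(k - 1)*(k + 7)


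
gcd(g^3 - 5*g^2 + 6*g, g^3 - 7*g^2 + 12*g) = g^2 - 3*g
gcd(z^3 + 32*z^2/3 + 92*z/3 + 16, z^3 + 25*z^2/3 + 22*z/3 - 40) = z^2 + 10*z + 24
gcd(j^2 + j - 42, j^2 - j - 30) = j - 6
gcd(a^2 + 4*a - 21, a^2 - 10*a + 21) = a - 3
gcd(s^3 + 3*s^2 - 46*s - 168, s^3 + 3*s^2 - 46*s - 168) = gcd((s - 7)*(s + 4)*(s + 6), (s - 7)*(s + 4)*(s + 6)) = s^3 + 3*s^2 - 46*s - 168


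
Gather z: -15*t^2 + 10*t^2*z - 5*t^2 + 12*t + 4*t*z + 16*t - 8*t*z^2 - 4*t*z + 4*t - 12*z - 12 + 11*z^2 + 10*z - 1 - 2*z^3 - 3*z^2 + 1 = -20*t^2 + 32*t - 2*z^3 + z^2*(8 - 8*t) + z*(10*t^2 - 2) - 12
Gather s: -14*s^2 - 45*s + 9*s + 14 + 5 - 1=-14*s^2 - 36*s + 18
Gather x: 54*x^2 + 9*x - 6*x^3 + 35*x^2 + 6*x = -6*x^3 + 89*x^2 + 15*x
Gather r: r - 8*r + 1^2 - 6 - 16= -7*r - 21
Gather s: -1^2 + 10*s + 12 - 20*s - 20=-10*s - 9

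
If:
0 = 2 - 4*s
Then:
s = 1/2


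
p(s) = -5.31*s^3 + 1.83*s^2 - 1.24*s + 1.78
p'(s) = -15.93*s^2 + 3.66*s - 1.24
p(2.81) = -105.07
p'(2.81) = -116.74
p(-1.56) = 28.33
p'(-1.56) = -45.72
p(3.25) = -165.20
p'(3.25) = -157.61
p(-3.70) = 300.39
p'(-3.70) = -232.86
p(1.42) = -11.49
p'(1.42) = -28.16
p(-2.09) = 60.84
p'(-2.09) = -78.47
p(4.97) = -611.05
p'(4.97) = -376.54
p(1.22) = -6.65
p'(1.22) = -20.49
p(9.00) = -3732.14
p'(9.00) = -1258.63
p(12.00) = -8925.26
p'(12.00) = -2251.24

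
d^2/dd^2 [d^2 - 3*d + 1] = 2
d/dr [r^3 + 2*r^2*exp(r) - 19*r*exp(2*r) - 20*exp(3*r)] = 2*r^2*exp(r) + 3*r^2 - 38*r*exp(2*r) + 4*r*exp(r) - 60*exp(3*r) - 19*exp(2*r)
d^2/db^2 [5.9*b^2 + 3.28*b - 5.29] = 11.8000000000000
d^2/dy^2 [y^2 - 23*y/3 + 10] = 2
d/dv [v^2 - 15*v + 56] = 2*v - 15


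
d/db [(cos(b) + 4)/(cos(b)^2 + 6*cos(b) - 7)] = (cos(b)^2 + 8*cos(b) + 31)*sin(b)/(cos(b)^2 + 6*cos(b) - 7)^2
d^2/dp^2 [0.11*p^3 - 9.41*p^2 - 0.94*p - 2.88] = 0.66*p - 18.82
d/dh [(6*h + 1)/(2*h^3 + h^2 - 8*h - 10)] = 2*(6*h^3 + 3*h^2 - 24*h - (6*h + 1)*(3*h^2 + h - 4) - 30)/(2*h^3 + h^2 - 8*h - 10)^2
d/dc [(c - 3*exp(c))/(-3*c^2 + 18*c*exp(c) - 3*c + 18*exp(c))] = (-(c - 3*exp(c))*(6*c*exp(c) - 2*c + 12*exp(c) - 1) + (3*exp(c) - 1)*(c^2 - 6*c*exp(c) + c - 6*exp(c)))/(3*(c^2 - 6*c*exp(c) + c - 6*exp(c))^2)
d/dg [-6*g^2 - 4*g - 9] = -12*g - 4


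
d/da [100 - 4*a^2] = -8*a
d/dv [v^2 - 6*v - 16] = 2*v - 6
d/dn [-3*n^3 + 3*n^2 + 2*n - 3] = -9*n^2 + 6*n + 2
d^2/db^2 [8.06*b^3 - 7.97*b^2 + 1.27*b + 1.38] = 48.36*b - 15.94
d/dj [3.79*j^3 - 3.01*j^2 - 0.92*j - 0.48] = 11.37*j^2 - 6.02*j - 0.92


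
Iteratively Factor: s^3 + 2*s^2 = (s)*(s^2 + 2*s) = s*(s + 2)*(s)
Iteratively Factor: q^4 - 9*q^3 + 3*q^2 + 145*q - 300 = (q - 3)*(q^3 - 6*q^2 - 15*q + 100) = (q - 5)*(q - 3)*(q^2 - q - 20) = (q - 5)^2*(q - 3)*(q + 4)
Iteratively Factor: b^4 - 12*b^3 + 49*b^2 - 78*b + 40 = (b - 4)*(b^3 - 8*b^2 + 17*b - 10) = (b - 5)*(b - 4)*(b^2 - 3*b + 2) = (b - 5)*(b - 4)*(b - 1)*(b - 2)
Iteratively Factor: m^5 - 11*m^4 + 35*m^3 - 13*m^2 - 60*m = (m - 3)*(m^4 - 8*m^3 + 11*m^2 + 20*m) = (m - 3)*(m + 1)*(m^3 - 9*m^2 + 20*m) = (m - 4)*(m - 3)*(m + 1)*(m^2 - 5*m) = (m - 5)*(m - 4)*(m - 3)*(m + 1)*(m)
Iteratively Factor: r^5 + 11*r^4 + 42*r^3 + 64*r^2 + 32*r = (r)*(r^4 + 11*r^3 + 42*r^2 + 64*r + 32) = r*(r + 1)*(r^3 + 10*r^2 + 32*r + 32) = r*(r + 1)*(r + 2)*(r^2 + 8*r + 16) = r*(r + 1)*(r + 2)*(r + 4)*(r + 4)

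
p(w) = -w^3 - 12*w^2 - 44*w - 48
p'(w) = -3*w^2 - 24*w - 44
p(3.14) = -335.43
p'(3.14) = -148.94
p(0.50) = -73.12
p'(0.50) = -56.75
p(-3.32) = 2.41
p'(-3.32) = 2.61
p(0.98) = -103.59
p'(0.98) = -70.40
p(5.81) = -904.84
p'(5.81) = -284.71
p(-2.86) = 3.08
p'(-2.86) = 0.10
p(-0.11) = -43.30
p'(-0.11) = -41.40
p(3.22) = -347.49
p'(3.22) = -152.39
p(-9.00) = 105.00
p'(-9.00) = -71.00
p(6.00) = -960.00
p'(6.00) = -296.00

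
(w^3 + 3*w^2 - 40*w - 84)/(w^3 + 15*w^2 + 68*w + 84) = (w - 6)/(w + 6)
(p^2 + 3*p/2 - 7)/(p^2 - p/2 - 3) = (2*p + 7)/(2*p + 3)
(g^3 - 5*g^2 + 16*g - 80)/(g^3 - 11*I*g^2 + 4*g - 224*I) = (g^2 - g*(5 + 4*I) + 20*I)/(g^2 - 15*I*g - 56)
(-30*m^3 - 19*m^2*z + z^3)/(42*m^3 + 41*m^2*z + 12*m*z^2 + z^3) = (-5*m + z)/(7*m + z)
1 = 1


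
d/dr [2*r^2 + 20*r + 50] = 4*r + 20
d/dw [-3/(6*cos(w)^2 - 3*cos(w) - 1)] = 9*(1 - 4*cos(w))*sin(w)/(-6*cos(w)^2 + 3*cos(w) + 1)^2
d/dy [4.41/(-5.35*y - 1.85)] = 23.5935/(5.35*y + 1.85)^2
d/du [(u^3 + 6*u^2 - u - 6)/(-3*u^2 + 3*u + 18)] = u*(-u^3 + 2*u^2 + 23*u + 60)/(3*(u^4 - 2*u^3 - 11*u^2 + 12*u + 36))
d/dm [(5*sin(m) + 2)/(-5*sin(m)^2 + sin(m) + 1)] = (25*sin(m)^2 + 20*sin(m) + 3)*cos(m)/(-5*sin(m)^2 + sin(m) + 1)^2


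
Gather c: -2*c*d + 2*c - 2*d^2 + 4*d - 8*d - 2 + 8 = c*(2 - 2*d) - 2*d^2 - 4*d + 6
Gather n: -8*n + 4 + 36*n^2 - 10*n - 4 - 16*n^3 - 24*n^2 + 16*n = -16*n^3 + 12*n^2 - 2*n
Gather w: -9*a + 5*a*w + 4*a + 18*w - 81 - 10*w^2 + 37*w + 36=-5*a - 10*w^2 + w*(5*a + 55) - 45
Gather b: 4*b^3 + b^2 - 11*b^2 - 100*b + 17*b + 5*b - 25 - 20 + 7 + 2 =4*b^3 - 10*b^2 - 78*b - 36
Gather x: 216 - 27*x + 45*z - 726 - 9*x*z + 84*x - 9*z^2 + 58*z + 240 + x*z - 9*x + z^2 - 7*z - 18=x*(48 - 8*z) - 8*z^2 + 96*z - 288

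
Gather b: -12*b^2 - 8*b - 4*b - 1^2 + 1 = -12*b^2 - 12*b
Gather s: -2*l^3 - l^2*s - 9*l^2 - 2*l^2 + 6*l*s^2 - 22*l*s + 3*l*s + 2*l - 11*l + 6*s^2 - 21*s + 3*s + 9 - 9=-2*l^3 - 11*l^2 - 9*l + s^2*(6*l + 6) + s*(-l^2 - 19*l - 18)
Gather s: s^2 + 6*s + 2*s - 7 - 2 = s^2 + 8*s - 9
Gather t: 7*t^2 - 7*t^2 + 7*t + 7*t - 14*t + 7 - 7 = 0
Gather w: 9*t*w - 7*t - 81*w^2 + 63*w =-7*t - 81*w^2 + w*(9*t + 63)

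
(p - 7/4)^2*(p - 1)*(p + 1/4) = p^4 - 17*p^3/4 + 87*p^2/16 - 91*p/64 - 49/64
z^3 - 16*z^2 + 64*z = z*(z - 8)^2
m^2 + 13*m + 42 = (m + 6)*(m + 7)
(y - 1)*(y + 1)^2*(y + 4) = y^4 + 5*y^3 + 3*y^2 - 5*y - 4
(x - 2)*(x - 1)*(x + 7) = x^3 + 4*x^2 - 19*x + 14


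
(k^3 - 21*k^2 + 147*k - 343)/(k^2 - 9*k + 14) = (k^2 - 14*k + 49)/(k - 2)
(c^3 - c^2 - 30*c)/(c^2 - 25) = c*(c - 6)/(c - 5)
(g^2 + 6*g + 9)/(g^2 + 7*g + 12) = (g + 3)/(g + 4)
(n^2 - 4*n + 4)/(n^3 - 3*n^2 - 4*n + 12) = (n - 2)/(n^2 - n - 6)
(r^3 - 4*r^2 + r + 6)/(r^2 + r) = r - 5 + 6/r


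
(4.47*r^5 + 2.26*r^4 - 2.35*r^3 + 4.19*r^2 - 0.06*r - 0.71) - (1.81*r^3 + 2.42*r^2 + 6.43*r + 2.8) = 4.47*r^5 + 2.26*r^4 - 4.16*r^3 + 1.77*r^2 - 6.49*r - 3.51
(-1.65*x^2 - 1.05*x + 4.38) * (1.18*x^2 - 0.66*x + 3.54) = -1.947*x^4 - 0.15*x^3 + 0.0204*x^2 - 6.6078*x + 15.5052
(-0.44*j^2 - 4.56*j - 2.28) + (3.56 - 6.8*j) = -0.44*j^2 - 11.36*j + 1.28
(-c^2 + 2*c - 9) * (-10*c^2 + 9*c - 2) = 10*c^4 - 29*c^3 + 110*c^2 - 85*c + 18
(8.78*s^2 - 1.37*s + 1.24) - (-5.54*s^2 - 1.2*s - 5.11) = 14.32*s^2 - 0.17*s + 6.35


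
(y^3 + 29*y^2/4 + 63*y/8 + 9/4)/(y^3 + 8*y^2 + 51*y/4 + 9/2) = (4*y + 3)/(2*(2*y + 3))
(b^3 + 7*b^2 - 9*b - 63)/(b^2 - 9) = b + 7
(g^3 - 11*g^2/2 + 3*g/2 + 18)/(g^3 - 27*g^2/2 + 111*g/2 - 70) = (2*g^2 - 3*g - 9)/(2*g^2 - 19*g + 35)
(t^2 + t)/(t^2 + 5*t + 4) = t/(t + 4)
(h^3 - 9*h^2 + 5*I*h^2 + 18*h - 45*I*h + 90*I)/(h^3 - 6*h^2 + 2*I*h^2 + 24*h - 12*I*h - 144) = (h^2 + h*(-3 + 5*I) - 15*I)/(h^2 + 2*I*h + 24)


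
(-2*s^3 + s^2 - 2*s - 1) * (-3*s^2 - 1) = 6*s^5 - 3*s^4 + 8*s^3 + 2*s^2 + 2*s + 1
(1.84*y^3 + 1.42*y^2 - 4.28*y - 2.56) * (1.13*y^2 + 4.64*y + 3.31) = 2.0792*y^5 + 10.1422*y^4 + 7.8428*y^3 - 18.0518*y^2 - 26.0452*y - 8.4736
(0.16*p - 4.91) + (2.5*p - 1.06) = 2.66*p - 5.97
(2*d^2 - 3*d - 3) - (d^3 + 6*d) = -d^3 + 2*d^2 - 9*d - 3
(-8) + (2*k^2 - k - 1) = 2*k^2 - k - 9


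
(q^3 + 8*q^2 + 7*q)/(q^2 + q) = q + 7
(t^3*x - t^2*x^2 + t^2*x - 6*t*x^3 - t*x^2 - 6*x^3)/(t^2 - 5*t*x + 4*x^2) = x*(t^3 - t^2*x + t^2 - 6*t*x^2 - t*x - 6*x^2)/(t^2 - 5*t*x + 4*x^2)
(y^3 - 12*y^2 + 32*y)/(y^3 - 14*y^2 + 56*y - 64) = y/(y - 2)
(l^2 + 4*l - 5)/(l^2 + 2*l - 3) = (l + 5)/(l + 3)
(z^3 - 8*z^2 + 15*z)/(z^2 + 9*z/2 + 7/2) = 2*z*(z^2 - 8*z + 15)/(2*z^2 + 9*z + 7)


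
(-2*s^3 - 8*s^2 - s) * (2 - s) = 2*s^4 + 4*s^3 - 15*s^2 - 2*s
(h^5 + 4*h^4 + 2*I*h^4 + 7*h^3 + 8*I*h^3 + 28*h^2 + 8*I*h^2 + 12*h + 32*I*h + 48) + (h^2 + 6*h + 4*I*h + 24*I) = h^5 + 4*h^4 + 2*I*h^4 + 7*h^3 + 8*I*h^3 + 29*h^2 + 8*I*h^2 + 18*h + 36*I*h + 48 + 24*I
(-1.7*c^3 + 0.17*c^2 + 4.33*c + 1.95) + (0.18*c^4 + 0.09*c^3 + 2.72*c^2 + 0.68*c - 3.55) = 0.18*c^4 - 1.61*c^3 + 2.89*c^2 + 5.01*c - 1.6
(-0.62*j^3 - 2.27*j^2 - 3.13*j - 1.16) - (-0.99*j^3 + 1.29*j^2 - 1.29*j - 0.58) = 0.37*j^3 - 3.56*j^2 - 1.84*j - 0.58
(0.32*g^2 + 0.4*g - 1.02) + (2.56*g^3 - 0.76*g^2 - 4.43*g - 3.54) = 2.56*g^3 - 0.44*g^2 - 4.03*g - 4.56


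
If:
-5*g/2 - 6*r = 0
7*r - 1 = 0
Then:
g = -12/35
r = 1/7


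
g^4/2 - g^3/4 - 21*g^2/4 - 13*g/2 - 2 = (g/2 + 1/2)*(g - 4)*(g + 1/2)*(g + 2)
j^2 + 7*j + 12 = (j + 3)*(j + 4)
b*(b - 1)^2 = b^3 - 2*b^2 + b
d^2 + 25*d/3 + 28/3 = (d + 4/3)*(d + 7)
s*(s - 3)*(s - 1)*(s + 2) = s^4 - 2*s^3 - 5*s^2 + 6*s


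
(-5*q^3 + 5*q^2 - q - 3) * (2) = -10*q^3 + 10*q^2 - 2*q - 6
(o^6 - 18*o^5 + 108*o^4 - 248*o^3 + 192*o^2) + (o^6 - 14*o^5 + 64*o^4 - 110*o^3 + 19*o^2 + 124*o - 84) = 2*o^6 - 32*o^5 + 172*o^4 - 358*o^3 + 211*o^2 + 124*o - 84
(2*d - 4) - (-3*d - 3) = 5*d - 1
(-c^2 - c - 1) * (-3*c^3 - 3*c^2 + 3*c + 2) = 3*c^5 + 6*c^4 + 3*c^3 - 2*c^2 - 5*c - 2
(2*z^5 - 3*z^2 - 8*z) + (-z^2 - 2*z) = 2*z^5 - 4*z^2 - 10*z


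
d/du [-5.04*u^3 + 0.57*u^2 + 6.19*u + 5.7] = -15.12*u^2 + 1.14*u + 6.19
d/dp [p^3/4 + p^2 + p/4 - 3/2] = 3*p^2/4 + 2*p + 1/4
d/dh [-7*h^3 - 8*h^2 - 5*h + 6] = -21*h^2 - 16*h - 5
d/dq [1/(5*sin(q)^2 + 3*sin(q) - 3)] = -(10*sin(q) + 3)*cos(q)/(5*sin(q)^2 + 3*sin(q) - 3)^2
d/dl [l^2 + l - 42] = 2*l + 1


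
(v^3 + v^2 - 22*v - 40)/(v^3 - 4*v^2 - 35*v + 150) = (v^2 + 6*v + 8)/(v^2 + v - 30)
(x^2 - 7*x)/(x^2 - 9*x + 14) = x/(x - 2)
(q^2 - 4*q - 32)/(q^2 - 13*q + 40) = (q + 4)/(q - 5)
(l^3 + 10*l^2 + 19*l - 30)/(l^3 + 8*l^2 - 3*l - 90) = (l - 1)/(l - 3)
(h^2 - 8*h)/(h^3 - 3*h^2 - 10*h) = (8 - h)/(-h^2 + 3*h + 10)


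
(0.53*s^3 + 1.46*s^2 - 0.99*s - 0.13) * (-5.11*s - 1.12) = -2.7083*s^4 - 8.0542*s^3 + 3.4237*s^2 + 1.7731*s + 0.1456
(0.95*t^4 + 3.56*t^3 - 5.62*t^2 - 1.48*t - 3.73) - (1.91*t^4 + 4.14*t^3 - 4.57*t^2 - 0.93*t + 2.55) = -0.96*t^4 - 0.58*t^3 - 1.05*t^2 - 0.55*t - 6.28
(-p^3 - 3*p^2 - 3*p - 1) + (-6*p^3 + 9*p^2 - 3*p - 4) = -7*p^3 + 6*p^2 - 6*p - 5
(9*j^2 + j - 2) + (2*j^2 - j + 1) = 11*j^2 - 1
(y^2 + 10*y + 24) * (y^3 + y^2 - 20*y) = y^5 + 11*y^4 + 14*y^3 - 176*y^2 - 480*y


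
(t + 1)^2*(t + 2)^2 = t^4 + 6*t^3 + 13*t^2 + 12*t + 4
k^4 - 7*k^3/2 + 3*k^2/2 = k^2*(k - 3)*(k - 1/2)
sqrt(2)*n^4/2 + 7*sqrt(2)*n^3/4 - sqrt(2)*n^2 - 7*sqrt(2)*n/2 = n*(n + 7/2)*(n - sqrt(2))*(sqrt(2)*n/2 + 1)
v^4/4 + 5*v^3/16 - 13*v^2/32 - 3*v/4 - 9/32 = (v/4 + 1/4)*(v - 3/2)*(v + 3/4)*(v + 1)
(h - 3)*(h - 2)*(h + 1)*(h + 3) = h^4 - h^3 - 11*h^2 + 9*h + 18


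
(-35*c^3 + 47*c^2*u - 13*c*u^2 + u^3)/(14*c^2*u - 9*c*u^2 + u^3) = (5*c^2 - 6*c*u + u^2)/(u*(-2*c + u))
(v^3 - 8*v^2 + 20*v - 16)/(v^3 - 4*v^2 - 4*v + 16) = (v - 2)/(v + 2)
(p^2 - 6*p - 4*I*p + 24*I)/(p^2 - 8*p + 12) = (p - 4*I)/(p - 2)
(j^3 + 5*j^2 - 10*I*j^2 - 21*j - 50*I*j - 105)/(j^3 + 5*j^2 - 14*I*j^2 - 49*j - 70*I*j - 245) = (j - 3*I)/(j - 7*I)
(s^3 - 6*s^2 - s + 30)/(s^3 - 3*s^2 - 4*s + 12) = (s - 5)/(s - 2)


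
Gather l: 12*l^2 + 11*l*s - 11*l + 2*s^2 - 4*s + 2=12*l^2 + l*(11*s - 11) + 2*s^2 - 4*s + 2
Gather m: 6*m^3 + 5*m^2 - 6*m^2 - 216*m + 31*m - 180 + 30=6*m^3 - m^2 - 185*m - 150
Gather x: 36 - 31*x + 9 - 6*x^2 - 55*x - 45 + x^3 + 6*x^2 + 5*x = x^3 - 81*x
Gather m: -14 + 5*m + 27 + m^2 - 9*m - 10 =m^2 - 4*m + 3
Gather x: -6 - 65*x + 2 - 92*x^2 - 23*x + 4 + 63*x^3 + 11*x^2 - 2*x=63*x^3 - 81*x^2 - 90*x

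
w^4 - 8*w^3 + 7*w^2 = w^2*(w - 7)*(w - 1)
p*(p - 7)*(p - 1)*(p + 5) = p^4 - 3*p^3 - 33*p^2 + 35*p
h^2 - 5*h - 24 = (h - 8)*(h + 3)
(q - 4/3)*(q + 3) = q^2 + 5*q/3 - 4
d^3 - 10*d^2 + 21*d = d*(d - 7)*(d - 3)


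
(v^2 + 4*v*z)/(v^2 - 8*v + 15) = v*(v + 4*z)/(v^2 - 8*v + 15)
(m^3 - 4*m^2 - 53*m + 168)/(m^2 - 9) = (m^2 - m - 56)/(m + 3)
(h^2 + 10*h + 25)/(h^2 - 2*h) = (h^2 + 10*h + 25)/(h*(h - 2))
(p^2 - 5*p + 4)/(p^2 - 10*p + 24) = (p - 1)/(p - 6)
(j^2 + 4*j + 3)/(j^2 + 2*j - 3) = (j + 1)/(j - 1)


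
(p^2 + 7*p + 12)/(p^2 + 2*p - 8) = (p + 3)/(p - 2)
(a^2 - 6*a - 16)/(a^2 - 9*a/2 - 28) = 2*(a + 2)/(2*a + 7)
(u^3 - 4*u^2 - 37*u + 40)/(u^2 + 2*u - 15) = (u^2 - 9*u + 8)/(u - 3)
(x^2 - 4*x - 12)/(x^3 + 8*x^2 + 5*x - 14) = (x - 6)/(x^2 + 6*x - 7)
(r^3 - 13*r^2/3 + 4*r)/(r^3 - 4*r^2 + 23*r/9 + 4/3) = 3*r/(3*r + 1)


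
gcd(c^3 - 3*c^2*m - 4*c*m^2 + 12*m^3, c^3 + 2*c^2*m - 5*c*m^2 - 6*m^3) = c - 2*m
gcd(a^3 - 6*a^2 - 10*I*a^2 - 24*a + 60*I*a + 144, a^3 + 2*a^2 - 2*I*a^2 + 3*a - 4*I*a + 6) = 1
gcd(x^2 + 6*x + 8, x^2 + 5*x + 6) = x + 2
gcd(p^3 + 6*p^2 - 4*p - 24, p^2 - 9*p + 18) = 1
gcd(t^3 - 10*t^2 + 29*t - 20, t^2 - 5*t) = t - 5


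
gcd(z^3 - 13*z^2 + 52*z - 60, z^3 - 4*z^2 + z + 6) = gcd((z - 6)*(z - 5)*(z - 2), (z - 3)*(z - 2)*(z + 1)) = z - 2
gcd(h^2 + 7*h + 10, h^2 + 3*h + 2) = h + 2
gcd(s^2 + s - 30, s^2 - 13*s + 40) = s - 5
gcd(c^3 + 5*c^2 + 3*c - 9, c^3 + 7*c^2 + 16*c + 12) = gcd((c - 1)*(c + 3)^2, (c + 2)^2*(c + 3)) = c + 3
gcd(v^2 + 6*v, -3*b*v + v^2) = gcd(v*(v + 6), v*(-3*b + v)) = v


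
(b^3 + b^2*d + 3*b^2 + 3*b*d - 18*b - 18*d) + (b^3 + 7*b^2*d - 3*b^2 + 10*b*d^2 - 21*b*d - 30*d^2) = 2*b^3 + 8*b^2*d + 10*b*d^2 - 18*b*d - 18*b - 30*d^2 - 18*d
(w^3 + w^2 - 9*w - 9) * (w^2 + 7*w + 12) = w^5 + 8*w^4 + 10*w^3 - 60*w^2 - 171*w - 108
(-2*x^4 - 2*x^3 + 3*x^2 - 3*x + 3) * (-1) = 2*x^4 + 2*x^3 - 3*x^2 + 3*x - 3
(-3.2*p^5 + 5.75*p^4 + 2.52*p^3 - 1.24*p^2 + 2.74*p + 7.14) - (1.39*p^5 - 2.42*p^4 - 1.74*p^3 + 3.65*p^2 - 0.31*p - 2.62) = -4.59*p^5 + 8.17*p^4 + 4.26*p^3 - 4.89*p^2 + 3.05*p + 9.76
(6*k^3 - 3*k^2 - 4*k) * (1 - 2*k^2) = -12*k^5 + 6*k^4 + 14*k^3 - 3*k^2 - 4*k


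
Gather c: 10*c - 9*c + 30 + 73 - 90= c + 13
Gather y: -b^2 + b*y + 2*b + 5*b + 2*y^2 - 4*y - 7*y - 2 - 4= -b^2 + 7*b + 2*y^2 + y*(b - 11) - 6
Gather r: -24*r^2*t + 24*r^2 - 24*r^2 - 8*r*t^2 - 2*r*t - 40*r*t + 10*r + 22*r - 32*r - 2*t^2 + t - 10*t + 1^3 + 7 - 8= -24*r^2*t + r*(-8*t^2 - 42*t) - 2*t^2 - 9*t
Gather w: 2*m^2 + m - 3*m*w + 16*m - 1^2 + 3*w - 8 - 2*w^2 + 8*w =2*m^2 + 17*m - 2*w^2 + w*(11 - 3*m) - 9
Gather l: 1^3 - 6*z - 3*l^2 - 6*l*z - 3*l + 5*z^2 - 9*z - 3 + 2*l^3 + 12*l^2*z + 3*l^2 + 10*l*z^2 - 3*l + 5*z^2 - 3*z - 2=2*l^3 + 12*l^2*z + l*(10*z^2 - 6*z - 6) + 10*z^2 - 18*z - 4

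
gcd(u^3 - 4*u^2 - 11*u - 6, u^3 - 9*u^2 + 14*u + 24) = u^2 - 5*u - 6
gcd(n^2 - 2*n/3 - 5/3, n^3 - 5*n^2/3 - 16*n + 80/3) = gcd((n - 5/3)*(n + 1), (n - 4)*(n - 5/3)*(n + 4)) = n - 5/3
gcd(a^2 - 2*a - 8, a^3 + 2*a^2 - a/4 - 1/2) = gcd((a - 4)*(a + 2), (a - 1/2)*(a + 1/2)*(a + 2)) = a + 2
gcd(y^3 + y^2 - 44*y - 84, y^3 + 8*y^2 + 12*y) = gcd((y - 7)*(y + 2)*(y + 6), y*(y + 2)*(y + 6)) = y^2 + 8*y + 12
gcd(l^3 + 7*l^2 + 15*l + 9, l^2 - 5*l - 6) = l + 1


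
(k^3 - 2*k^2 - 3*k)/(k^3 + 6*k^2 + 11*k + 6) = k*(k - 3)/(k^2 + 5*k + 6)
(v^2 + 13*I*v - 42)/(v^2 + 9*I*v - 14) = (v + 6*I)/(v + 2*I)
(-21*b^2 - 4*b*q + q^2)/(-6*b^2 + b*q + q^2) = (-7*b + q)/(-2*b + q)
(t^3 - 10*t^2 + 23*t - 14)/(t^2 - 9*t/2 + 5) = 2*(t^2 - 8*t + 7)/(2*t - 5)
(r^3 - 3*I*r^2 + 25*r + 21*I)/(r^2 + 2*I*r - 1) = (r^2 - 4*I*r + 21)/(r + I)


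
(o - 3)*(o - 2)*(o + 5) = o^3 - 19*o + 30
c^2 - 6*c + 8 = (c - 4)*(c - 2)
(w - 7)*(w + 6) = w^2 - w - 42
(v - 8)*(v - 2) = v^2 - 10*v + 16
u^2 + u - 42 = (u - 6)*(u + 7)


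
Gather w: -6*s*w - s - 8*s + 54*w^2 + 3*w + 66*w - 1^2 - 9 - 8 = -9*s + 54*w^2 + w*(69 - 6*s) - 18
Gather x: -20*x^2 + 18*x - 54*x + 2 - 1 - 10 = -20*x^2 - 36*x - 9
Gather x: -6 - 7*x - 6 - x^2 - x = -x^2 - 8*x - 12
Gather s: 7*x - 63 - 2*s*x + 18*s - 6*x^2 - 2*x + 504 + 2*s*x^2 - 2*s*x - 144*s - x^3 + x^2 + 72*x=s*(2*x^2 - 4*x - 126) - x^3 - 5*x^2 + 77*x + 441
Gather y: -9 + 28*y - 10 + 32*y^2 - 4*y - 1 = 32*y^2 + 24*y - 20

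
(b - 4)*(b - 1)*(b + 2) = b^3 - 3*b^2 - 6*b + 8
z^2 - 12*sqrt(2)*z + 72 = (z - 6*sqrt(2))^2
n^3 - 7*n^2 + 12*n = n*(n - 4)*(n - 3)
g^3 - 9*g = g*(g - 3)*(g + 3)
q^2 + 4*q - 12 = (q - 2)*(q + 6)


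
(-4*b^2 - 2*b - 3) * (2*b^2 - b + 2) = -8*b^4 - 12*b^2 - b - 6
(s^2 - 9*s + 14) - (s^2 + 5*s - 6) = 20 - 14*s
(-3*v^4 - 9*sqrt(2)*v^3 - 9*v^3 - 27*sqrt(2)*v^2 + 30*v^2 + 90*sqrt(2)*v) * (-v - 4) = 3*v^5 + 9*sqrt(2)*v^4 + 21*v^4 + 6*v^3 + 63*sqrt(2)*v^3 - 120*v^2 + 18*sqrt(2)*v^2 - 360*sqrt(2)*v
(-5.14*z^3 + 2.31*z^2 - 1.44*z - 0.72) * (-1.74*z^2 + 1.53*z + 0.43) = 8.9436*z^5 - 11.8836*z^4 + 3.8297*z^3 + 0.0429000000000002*z^2 - 1.7208*z - 0.3096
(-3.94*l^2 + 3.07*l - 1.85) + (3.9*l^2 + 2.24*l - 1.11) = -0.04*l^2 + 5.31*l - 2.96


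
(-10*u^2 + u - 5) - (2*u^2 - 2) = -12*u^2 + u - 3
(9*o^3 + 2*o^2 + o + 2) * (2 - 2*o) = -18*o^4 + 14*o^3 + 2*o^2 - 2*o + 4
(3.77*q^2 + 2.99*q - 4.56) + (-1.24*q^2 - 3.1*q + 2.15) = 2.53*q^2 - 0.11*q - 2.41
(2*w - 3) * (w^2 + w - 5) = 2*w^3 - w^2 - 13*w + 15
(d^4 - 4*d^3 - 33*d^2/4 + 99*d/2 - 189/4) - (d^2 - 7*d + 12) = d^4 - 4*d^3 - 37*d^2/4 + 113*d/2 - 237/4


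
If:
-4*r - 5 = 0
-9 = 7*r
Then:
No Solution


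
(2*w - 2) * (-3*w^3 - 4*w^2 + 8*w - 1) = -6*w^4 - 2*w^3 + 24*w^2 - 18*w + 2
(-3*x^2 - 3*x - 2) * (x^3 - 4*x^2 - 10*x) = -3*x^5 + 9*x^4 + 40*x^3 + 38*x^2 + 20*x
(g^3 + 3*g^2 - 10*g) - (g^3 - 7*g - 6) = 3*g^2 - 3*g + 6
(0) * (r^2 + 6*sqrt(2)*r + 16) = 0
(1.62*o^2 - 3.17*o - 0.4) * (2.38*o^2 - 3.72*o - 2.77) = 3.8556*o^4 - 13.571*o^3 + 6.353*o^2 + 10.2689*o + 1.108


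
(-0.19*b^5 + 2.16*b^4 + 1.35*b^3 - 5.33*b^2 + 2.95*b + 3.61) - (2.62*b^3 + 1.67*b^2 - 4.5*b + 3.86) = -0.19*b^5 + 2.16*b^4 - 1.27*b^3 - 7.0*b^2 + 7.45*b - 0.25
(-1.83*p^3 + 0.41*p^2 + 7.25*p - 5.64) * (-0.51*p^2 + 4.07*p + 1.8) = 0.9333*p^5 - 7.6572*p^4 - 5.3228*p^3 + 33.1219*p^2 - 9.9048*p - 10.152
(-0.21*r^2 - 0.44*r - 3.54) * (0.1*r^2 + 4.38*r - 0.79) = -0.021*r^4 - 0.9638*r^3 - 2.1153*r^2 - 15.1576*r + 2.7966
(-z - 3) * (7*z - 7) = -7*z^2 - 14*z + 21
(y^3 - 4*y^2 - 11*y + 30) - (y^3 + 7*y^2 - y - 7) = -11*y^2 - 10*y + 37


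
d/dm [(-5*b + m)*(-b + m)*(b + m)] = -b^2 - 10*b*m + 3*m^2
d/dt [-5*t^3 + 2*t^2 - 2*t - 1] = -15*t^2 + 4*t - 2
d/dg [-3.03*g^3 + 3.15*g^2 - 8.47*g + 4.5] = -9.09*g^2 + 6.3*g - 8.47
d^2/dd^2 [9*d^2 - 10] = 18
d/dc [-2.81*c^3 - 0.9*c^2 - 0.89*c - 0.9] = -8.43*c^2 - 1.8*c - 0.89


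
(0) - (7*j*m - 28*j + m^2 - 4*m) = -7*j*m + 28*j - m^2 + 4*m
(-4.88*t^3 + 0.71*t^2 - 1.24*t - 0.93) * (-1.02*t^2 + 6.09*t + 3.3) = 4.9776*t^5 - 30.4434*t^4 - 10.5153*t^3 - 4.26*t^2 - 9.7557*t - 3.069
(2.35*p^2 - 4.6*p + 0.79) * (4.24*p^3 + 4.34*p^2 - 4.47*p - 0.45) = 9.964*p^5 - 9.305*p^4 - 27.1189*p^3 + 22.9331*p^2 - 1.4613*p - 0.3555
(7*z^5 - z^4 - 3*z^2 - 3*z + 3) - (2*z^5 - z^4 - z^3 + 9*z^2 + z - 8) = 5*z^5 + z^3 - 12*z^2 - 4*z + 11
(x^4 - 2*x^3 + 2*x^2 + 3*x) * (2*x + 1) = 2*x^5 - 3*x^4 + 2*x^3 + 8*x^2 + 3*x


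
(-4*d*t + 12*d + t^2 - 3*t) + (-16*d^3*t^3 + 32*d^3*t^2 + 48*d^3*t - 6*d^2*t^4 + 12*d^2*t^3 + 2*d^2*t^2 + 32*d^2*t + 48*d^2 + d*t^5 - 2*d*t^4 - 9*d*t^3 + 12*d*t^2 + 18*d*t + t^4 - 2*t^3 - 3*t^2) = -16*d^3*t^3 + 32*d^3*t^2 + 48*d^3*t - 6*d^2*t^4 + 12*d^2*t^3 + 2*d^2*t^2 + 32*d^2*t + 48*d^2 + d*t^5 - 2*d*t^4 - 9*d*t^3 + 12*d*t^2 + 14*d*t + 12*d + t^4 - 2*t^3 - 2*t^2 - 3*t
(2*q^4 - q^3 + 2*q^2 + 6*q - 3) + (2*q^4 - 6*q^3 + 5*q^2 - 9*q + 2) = 4*q^4 - 7*q^3 + 7*q^2 - 3*q - 1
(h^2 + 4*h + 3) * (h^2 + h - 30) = h^4 + 5*h^3 - 23*h^2 - 117*h - 90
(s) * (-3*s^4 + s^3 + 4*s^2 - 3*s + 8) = -3*s^5 + s^4 + 4*s^3 - 3*s^2 + 8*s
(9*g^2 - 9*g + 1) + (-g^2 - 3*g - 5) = 8*g^2 - 12*g - 4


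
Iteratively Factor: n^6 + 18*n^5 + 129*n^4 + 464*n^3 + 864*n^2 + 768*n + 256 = (n + 4)*(n^5 + 14*n^4 + 73*n^3 + 172*n^2 + 176*n + 64) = (n + 4)^2*(n^4 + 10*n^3 + 33*n^2 + 40*n + 16) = (n + 1)*(n + 4)^2*(n^3 + 9*n^2 + 24*n + 16) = (n + 1)^2*(n + 4)^2*(n^2 + 8*n + 16) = (n + 1)^2*(n + 4)^3*(n + 4)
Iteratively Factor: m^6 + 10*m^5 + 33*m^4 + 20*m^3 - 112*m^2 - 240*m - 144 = (m + 2)*(m^5 + 8*m^4 + 17*m^3 - 14*m^2 - 84*m - 72) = (m + 2)^2*(m^4 + 6*m^3 + 5*m^2 - 24*m - 36) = (m - 2)*(m + 2)^2*(m^3 + 8*m^2 + 21*m + 18) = (m - 2)*(m + 2)^2*(m + 3)*(m^2 + 5*m + 6) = (m - 2)*(m + 2)^3*(m + 3)*(m + 3)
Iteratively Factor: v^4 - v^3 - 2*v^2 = (v)*(v^3 - v^2 - 2*v) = v*(v + 1)*(v^2 - 2*v) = v*(v - 2)*(v + 1)*(v)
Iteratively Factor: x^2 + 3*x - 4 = (x + 4)*(x - 1)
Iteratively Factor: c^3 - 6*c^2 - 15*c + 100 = (c - 5)*(c^2 - c - 20) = (c - 5)^2*(c + 4)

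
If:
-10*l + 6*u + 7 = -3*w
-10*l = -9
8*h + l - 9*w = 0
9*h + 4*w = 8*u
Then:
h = 84/725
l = 9/10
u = 2017/8700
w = 883/4350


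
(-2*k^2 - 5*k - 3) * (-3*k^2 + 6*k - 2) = 6*k^4 + 3*k^3 - 17*k^2 - 8*k + 6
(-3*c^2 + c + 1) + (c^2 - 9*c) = -2*c^2 - 8*c + 1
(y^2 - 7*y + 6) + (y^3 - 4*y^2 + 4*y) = y^3 - 3*y^2 - 3*y + 6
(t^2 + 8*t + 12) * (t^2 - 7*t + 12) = t^4 + t^3 - 32*t^2 + 12*t + 144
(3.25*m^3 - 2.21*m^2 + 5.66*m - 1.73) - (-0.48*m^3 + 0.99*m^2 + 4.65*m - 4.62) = 3.73*m^3 - 3.2*m^2 + 1.01*m + 2.89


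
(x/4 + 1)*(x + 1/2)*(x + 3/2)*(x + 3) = x^4/4 + 9*x^3/4 + 107*x^2/16 + 117*x/16 + 9/4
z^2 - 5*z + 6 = (z - 3)*(z - 2)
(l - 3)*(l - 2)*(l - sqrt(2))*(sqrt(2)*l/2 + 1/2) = sqrt(2)*l^4/2 - 5*sqrt(2)*l^3/2 - l^3/2 + 5*l^2/2 + 5*sqrt(2)*l^2/2 - 3*l + 5*sqrt(2)*l/2 - 3*sqrt(2)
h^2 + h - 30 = (h - 5)*(h + 6)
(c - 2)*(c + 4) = c^2 + 2*c - 8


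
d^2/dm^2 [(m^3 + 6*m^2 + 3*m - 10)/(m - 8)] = 2*(m^3 - 24*m^2 + 192*m + 398)/(m^3 - 24*m^2 + 192*m - 512)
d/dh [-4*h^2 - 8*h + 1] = -8*h - 8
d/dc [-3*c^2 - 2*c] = -6*c - 2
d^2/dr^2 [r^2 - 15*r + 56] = 2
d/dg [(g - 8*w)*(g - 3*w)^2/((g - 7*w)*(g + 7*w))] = (g^4 - 204*g^2*w^2 + 1516*g*w^3 - 2793*w^4)/(g^4 - 98*g^2*w^2 + 2401*w^4)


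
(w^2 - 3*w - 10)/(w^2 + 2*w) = (w - 5)/w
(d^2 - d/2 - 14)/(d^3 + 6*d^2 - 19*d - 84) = (d + 7/2)/(d^2 + 10*d + 21)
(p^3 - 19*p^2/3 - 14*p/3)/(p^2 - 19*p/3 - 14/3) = p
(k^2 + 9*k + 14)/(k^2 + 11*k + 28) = (k + 2)/(k + 4)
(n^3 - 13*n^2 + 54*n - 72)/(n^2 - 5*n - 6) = (n^2 - 7*n + 12)/(n + 1)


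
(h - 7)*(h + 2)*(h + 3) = h^3 - 2*h^2 - 29*h - 42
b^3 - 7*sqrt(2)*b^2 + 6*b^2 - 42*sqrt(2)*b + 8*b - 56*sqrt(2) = (b + 2)*(b + 4)*(b - 7*sqrt(2))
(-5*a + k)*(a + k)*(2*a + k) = -10*a^3 - 13*a^2*k - 2*a*k^2 + k^3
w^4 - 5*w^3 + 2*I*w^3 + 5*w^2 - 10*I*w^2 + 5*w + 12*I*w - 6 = (w - 3)*(w - 2)*(w + I)^2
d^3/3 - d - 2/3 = (d/3 + 1/3)*(d - 2)*(d + 1)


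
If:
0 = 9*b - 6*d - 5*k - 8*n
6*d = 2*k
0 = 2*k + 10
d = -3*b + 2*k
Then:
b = -25/9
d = -5/3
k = -5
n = 5/4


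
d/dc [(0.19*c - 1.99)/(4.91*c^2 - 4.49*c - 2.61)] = (-0.9329*c^2 + 19.5418*c - 9.431)/(24.1081*c^4 - 44.0918*c^3 - 5.4701*c^2 + 23.4378*c + 6.8121)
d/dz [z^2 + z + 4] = 2*z + 1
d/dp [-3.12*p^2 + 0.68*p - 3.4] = 0.68 - 6.24*p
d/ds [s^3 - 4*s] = 3*s^2 - 4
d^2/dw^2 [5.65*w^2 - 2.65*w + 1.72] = 11.3000000000000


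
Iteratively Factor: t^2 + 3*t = (t)*(t + 3)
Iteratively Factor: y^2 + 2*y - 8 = (y + 4)*(y - 2)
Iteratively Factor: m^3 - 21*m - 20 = (m + 4)*(m^2 - 4*m - 5) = (m - 5)*(m + 4)*(m + 1)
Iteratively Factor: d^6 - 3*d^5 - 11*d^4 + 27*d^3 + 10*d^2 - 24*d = (d - 4)*(d^5 + d^4 - 7*d^3 - d^2 + 6*d) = (d - 4)*(d - 1)*(d^4 + 2*d^3 - 5*d^2 - 6*d) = (d - 4)*(d - 1)*(d + 1)*(d^3 + d^2 - 6*d) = (d - 4)*(d - 1)*(d + 1)*(d + 3)*(d^2 - 2*d) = d*(d - 4)*(d - 1)*(d + 1)*(d + 3)*(d - 2)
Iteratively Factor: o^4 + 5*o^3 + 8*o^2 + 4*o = (o + 2)*(o^3 + 3*o^2 + 2*o) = (o + 1)*(o + 2)*(o^2 + 2*o) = o*(o + 1)*(o + 2)*(o + 2)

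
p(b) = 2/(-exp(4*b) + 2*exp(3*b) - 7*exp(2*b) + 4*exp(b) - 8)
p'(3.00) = 0.00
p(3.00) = 0.00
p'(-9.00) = 0.00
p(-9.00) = -0.25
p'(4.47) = 0.00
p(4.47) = -0.00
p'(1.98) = 0.00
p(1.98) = -0.00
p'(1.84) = 0.01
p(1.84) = -0.00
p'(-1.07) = 0.00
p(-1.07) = -0.27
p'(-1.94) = -0.01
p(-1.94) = -0.26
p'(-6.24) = -0.00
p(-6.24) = -0.25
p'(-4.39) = -0.00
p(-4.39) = -0.25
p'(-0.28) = 0.10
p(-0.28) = -0.24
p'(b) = 2*(4*exp(4*b) - 6*exp(3*b) + 14*exp(2*b) - 4*exp(b))/(-exp(4*b) + 2*exp(3*b) - 7*exp(2*b) + 4*exp(b) - 8)^2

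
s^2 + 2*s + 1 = (s + 1)^2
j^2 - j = j*(j - 1)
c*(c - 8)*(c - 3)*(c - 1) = c^4 - 12*c^3 + 35*c^2 - 24*c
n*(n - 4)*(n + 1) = n^3 - 3*n^2 - 4*n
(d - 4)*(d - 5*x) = d^2 - 5*d*x - 4*d + 20*x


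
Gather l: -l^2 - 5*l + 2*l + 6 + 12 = -l^2 - 3*l + 18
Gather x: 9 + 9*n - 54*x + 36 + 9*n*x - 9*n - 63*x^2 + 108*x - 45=-63*x^2 + x*(9*n + 54)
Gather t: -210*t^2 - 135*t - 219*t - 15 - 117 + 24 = -210*t^2 - 354*t - 108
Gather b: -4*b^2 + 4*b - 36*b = -4*b^2 - 32*b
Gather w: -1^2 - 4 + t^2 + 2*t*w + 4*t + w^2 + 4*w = t^2 + 4*t + w^2 + w*(2*t + 4) - 5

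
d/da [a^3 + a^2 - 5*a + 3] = 3*a^2 + 2*a - 5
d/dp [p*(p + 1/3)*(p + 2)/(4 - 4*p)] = (-3*p^3 + p^2 + 7*p + 1)/(6*(p^2 - 2*p + 1))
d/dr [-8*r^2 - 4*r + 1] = -16*r - 4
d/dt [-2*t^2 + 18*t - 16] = 18 - 4*t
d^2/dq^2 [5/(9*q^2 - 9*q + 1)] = 90*(-9*q^2 + 9*q + 9*(2*q - 1)^2 - 1)/(9*q^2 - 9*q + 1)^3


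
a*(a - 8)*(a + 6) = a^3 - 2*a^2 - 48*a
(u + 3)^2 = u^2 + 6*u + 9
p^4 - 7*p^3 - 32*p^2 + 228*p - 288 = (p - 8)*(p - 3)*(p - 2)*(p + 6)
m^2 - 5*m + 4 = (m - 4)*(m - 1)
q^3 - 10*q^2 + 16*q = q*(q - 8)*(q - 2)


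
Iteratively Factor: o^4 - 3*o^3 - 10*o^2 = (o)*(o^3 - 3*o^2 - 10*o) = o^2*(o^2 - 3*o - 10) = o^2*(o + 2)*(o - 5)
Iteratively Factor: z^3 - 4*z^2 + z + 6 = (z - 3)*(z^2 - z - 2) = (z - 3)*(z - 2)*(z + 1)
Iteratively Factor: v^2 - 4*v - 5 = (v + 1)*(v - 5)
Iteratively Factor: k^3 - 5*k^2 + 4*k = (k - 4)*(k^2 - k) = k*(k - 4)*(k - 1)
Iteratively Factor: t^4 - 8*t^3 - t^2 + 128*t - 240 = (t - 4)*(t^3 - 4*t^2 - 17*t + 60) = (t - 4)*(t - 3)*(t^2 - t - 20) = (t - 5)*(t - 4)*(t - 3)*(t + 4)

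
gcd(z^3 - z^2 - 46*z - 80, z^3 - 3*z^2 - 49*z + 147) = 1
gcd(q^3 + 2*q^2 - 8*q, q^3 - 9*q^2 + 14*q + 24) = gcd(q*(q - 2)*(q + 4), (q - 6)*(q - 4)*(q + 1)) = 1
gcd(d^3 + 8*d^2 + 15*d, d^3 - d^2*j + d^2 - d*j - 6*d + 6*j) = d + 3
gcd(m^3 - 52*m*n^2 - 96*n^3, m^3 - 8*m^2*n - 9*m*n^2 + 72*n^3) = m - 8*n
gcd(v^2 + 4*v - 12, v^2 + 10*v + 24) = v + 6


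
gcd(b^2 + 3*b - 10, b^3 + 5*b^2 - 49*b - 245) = b + 5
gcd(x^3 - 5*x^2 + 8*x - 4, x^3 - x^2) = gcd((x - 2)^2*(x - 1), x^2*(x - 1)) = x - 1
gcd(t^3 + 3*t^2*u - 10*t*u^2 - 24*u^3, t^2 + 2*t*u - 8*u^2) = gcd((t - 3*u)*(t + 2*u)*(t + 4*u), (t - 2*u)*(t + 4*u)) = t + 4*u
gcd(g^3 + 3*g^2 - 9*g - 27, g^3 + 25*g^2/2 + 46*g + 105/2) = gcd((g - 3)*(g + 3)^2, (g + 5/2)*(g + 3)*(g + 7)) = g + 3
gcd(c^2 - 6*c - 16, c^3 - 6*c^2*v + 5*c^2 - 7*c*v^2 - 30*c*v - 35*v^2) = 1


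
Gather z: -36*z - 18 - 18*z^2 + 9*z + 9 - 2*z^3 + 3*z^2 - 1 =-2*z^3 - 15*z^2 - 27*z - 10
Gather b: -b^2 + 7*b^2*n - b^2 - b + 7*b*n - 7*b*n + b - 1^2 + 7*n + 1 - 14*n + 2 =b^2*(7*n - 2) - 7*n + 2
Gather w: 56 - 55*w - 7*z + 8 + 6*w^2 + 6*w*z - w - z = 6*w^2 + w*(6*z - 56) - 8*z + 64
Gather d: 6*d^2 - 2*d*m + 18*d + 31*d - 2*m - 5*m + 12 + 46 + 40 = 6*d^2 + d*(49 - 2*m) - 7*m + 98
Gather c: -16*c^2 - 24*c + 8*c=-16*c^2 - 16*c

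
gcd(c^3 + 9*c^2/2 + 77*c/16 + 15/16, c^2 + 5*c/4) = c + 5/4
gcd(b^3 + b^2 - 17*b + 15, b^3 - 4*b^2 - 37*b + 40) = b^2 + 4*b - 5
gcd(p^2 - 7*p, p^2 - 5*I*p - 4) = 1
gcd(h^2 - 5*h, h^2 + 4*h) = h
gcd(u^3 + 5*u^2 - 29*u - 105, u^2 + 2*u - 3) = u + 3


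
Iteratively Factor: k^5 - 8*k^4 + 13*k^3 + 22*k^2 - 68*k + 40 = (k - 2)*(k^4 - 6*k^3 + k^2 + 24*k - 20) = (k - 2)*(k + 2)*(k^3 - 8*k^2 + 17*k - 10) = (k - 2)^2*(k + 2)*(k^2 - 6*k + 5) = (k - 5)*(k - 2)^2*(k + 2)*(k - 1)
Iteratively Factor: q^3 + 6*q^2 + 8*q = (q + 2)*(q^2 + 4*q) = q*(q + 2)*(q + 4)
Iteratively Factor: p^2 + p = (p + 1)*(p)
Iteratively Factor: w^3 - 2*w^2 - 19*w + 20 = (w - 1)*(w^2 - w - 20) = (w - 1)*(w + 4)*(w - 5)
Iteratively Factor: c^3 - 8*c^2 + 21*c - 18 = (c - 3)*(c^2 - 5*c + 6) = (c - 3)^2*(c - 2)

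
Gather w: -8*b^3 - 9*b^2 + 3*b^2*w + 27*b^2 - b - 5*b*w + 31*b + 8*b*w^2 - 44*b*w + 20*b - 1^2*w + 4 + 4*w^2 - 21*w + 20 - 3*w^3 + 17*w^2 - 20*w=-8*b^3 + 18*b^2 + 50*b - 3*w^3 + w^2*(8*b + 21) + w*(3*b^2 - 49*b - 42) + 24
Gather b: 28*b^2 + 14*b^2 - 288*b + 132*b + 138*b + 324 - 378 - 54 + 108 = 42*b^2 - 18*b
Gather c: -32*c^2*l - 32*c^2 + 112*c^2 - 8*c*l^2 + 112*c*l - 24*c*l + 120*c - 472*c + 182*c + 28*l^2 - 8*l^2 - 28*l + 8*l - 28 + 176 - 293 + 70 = c^2*(80 - 32*l) + c*(-8*l^2 + 88*l - 170) + 20*l^2 - 20*l - 75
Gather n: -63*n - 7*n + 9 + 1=10 - 70*n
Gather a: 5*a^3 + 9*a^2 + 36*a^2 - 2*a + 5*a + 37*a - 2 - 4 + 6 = 5*a^3 + 45*a^2 + 40*a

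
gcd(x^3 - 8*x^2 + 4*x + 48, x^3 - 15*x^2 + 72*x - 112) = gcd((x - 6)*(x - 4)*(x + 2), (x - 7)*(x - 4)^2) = x - 4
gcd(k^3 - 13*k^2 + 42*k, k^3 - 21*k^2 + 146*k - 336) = k^2 - 13*k + 42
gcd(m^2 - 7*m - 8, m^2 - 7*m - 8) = m^2 - 7*m - 8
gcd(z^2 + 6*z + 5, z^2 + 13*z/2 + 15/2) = z + 5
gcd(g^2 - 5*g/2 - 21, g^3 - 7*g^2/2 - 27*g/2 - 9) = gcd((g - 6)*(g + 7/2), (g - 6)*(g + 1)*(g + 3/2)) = g - 6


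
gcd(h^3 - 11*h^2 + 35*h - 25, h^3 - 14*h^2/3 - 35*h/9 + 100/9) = h - 5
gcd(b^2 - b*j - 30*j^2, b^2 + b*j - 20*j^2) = b + 5*j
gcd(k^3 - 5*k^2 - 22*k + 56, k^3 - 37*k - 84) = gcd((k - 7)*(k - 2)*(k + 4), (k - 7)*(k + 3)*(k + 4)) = k^2 - 3*k - 28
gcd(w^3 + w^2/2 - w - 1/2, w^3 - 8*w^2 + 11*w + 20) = w + 1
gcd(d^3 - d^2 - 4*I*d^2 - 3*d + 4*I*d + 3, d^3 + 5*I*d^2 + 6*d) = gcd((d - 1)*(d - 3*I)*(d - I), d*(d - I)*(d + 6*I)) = d - I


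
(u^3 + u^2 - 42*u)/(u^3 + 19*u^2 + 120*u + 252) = u*(u - 6)/(u^2 + 12*u + 36)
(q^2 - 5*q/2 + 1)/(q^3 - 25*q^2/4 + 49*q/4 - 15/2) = 2*(2*q - 1)/(4*q^2 - 17*q + 15)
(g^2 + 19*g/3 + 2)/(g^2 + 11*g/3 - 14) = (3*g + 1)/(3*g - 7)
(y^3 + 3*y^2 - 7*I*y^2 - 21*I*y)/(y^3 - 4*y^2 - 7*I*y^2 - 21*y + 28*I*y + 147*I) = y/(y - 7)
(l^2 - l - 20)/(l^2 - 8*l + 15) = (l + 4)/(l - 3)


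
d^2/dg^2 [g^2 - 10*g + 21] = 2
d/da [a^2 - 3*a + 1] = 2*a - 3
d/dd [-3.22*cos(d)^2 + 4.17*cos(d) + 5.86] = (6.44*cos(d) - 4.17)*sin(d)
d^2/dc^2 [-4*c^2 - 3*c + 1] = -8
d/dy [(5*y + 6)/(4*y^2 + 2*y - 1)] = (-20*y^2 - 48*y - 17)/(16*y^4 + 16*y^3 - 4*y^2 - 4*y + 1)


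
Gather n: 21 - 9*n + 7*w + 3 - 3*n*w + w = n*(-3*w - 9) + 8*w + 24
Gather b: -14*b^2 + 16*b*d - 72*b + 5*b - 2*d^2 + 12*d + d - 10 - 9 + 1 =-14*b^2 + b*(16*d - 67) - 2*d^2 + 13*d - 18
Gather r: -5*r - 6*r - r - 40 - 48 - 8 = -12*r - 96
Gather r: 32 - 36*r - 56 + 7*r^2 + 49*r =7*r^2 + 13*r - 24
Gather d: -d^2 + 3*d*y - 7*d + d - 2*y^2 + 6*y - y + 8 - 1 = -d^2 + d*(3*y - 6) - 2*y^2 + 5*y + 7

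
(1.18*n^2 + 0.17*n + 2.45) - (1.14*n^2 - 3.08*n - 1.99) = 0.04*n^2 + 3.25*n + 4.44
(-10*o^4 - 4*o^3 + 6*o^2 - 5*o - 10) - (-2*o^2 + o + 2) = -10*o^4 - 4*o^3 + 8*o^2 - 6*o - 12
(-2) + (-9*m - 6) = -9*m - 8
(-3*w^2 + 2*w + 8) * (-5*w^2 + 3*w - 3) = 15*w^4 - 19*w^3 - 25*w^2 + 18*w - 24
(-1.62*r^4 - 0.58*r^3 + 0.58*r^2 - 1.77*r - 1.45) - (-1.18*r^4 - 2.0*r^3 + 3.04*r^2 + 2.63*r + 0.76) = -0.44*r^4 + 1.42*r^3 - 2.46*r^2 - 4.4*r - 2.21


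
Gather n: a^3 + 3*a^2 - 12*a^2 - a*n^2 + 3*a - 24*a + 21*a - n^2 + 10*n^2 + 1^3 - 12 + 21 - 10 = a^3 - 9*a^2 + n^2*(9 - a)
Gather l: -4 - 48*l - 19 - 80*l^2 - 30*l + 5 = -80*l^2 - 78*l - 18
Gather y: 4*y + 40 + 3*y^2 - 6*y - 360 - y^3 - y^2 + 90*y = -y^3 + 2*y^2 + 88*y - 320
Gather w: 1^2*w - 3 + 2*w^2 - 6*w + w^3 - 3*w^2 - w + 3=w^3 - w^2 - 6*w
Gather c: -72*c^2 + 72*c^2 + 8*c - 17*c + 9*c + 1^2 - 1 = 0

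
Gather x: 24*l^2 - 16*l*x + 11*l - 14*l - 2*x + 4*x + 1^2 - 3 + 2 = 24*l^2 - 3*l + x*(2 - 16*l)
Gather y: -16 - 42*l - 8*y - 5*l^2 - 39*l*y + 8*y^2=-5*l^2 - 42*l + 8*y^2 + y*(-39*l - 8) - 16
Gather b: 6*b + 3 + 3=6*b + 6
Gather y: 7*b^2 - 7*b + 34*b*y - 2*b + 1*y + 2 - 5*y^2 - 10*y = 7*b^2 - 9*b - 5*y^2 + y*(34*b - 9) + 2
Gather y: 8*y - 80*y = -72*y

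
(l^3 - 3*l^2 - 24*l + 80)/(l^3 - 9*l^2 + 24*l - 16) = (l + 5)/(l - 1)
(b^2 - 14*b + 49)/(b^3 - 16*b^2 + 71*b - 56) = (b - 7)/(b^2 - 9*b + 8)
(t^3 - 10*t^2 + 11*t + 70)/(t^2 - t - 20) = (t^2 - 5*t - 14)/(t + 4)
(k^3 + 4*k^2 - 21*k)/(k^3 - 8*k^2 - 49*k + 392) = k*(k - 3)/(k^2 - 15*k + 56)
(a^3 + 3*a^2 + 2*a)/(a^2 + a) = a + 2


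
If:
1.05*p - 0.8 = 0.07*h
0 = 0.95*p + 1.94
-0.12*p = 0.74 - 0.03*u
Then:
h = -42.06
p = -2.04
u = 16.50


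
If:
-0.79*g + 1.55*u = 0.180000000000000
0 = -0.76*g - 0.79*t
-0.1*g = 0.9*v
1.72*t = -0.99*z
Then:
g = 0.598301713586291*z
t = -0.575581395348837*z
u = 0.304940873376239*z + 0.116129032258065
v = -0.0664779681762546*z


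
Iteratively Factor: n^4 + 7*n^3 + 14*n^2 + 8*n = (n + 2)*(n^3 + 5*n^2 + 4*n) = n*(n + 2)*(n^2 + 5*n + 4) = n*(n + 1)*(n + 2)*(n + 4)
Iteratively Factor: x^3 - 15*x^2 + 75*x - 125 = (x - 5)*(x^2 - 10*x + 25) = (x - 5)^2*(x - 5)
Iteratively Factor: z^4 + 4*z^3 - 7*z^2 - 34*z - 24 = (z + 4)*(z^3 - 7*z - 6) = (z - 3)*(z + 4)*(z^2 + 3*z + 2) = (z - 3)*(z + 1)*(z + 4)*(z + 2)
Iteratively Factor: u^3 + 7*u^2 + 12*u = (u + 3)*(u^2 + 4*u) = u*(u + 3)*(u + 4)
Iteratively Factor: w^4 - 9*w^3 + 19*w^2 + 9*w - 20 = (w - 1)*(w^3 - 8*w^2 + 11*w + 20) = (w - 4)*(w - 1)*(w^2 - 4*w - 5) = (w - 5)*(w - 4)*(w - 1)*(w + 1)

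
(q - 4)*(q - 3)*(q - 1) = q^3 - 8*q^2 + 19*q - 12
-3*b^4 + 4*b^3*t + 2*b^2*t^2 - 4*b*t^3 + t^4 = (-3*b + t)*(-b + t)^2*(b + t)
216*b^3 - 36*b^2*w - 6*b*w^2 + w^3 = (-6*b + w)^2*(6*b + w)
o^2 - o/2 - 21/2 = (o - 7/2)*(o + 3)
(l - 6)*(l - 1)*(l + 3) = l^3 - 4*l^2 - 15*l + 18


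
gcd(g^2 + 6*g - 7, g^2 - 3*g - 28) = 1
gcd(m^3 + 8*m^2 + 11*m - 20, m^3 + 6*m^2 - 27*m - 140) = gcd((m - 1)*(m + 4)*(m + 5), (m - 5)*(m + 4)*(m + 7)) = m + 4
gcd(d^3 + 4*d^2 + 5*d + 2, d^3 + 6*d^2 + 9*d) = 1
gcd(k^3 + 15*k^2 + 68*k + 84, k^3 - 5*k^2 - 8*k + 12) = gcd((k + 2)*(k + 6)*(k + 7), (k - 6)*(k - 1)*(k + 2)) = k + 2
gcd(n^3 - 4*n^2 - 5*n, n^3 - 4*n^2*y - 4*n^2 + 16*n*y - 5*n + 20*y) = n^2 - 4*n - 5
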